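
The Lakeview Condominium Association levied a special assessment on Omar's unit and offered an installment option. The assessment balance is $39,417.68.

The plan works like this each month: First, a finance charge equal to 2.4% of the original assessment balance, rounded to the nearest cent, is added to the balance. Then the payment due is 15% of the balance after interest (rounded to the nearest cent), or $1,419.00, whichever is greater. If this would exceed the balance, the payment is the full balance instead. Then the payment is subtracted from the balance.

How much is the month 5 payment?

$3,612.71

# | Opening | Interest | Payment | End bal
1 | $39,417.68 | $946.02 | $6,054.56 | $34,309.14
2 | $34,309.14 | $946.02 | $5,288.27 | $29,966.89
3 | $29,966.89 | $946.02 | $4,636.94 | $26,275.97
4 | $26,275.97 | $946.02 | $4,083.30 | $23,138.69
5 | $23,138.69 | $946.02 | $3,612.71 | $20,472.00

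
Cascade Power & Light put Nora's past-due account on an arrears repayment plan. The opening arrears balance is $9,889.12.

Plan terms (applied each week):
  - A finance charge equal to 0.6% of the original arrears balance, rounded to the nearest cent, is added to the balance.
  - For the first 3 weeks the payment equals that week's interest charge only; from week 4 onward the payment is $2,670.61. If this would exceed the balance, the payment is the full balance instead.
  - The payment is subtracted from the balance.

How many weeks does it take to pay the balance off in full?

7

Week 1: $9,889.12 +$59.33 interest = $9,948.45; pay $59.33 → $9,889.12
Week 2: $9,889.12 +$59.33 interest = $9,948.45; pay $59.33 → $9,889.12
Week 3: $9,889.12 +$59.33 interest = $9,948.45; pay $59.33 → $9,889.12
Week 4: $9,889.12 +$59.33 interest = $9,948.45; pay $2,670.61 → $7,277.84
Week 5: $7,277.84 +$59.33 interest = $7,337.17; pay $2,670.61 → $4,666.56
Week 6: $4,666.56 +$59.33 interest = $4,725.89; pay $2,670.61 → $2,055.28
Week 7: $2,055.28 +$59.33 interest = $2,114.61; pay $2,114.61 → $0.00
Balance reaches $0.00 in week 7.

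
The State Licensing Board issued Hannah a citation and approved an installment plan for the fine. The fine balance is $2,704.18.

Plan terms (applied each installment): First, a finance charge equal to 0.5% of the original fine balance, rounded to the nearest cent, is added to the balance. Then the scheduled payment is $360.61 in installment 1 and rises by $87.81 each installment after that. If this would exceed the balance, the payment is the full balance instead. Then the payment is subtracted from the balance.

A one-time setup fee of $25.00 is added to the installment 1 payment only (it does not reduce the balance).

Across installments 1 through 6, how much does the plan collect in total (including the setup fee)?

$2,810.30

Installment 1: opening $2,704.18; interest $13.52 → $2,717.70; payment $360.61 (+ $25.00 fee); balance $2,357.09
Installment 2: opening $2,357.09; interest $13.52 → $2,370.61; payment $448.42; balance $1,922.19
Installment 3: opening $1,922.19; interest $13.52 → $1,935.71; payment $536.23; balance $1,399.48
Installment 4: opening $1,399.48; interest $13.52 → $1,413.00; payment $624.04; balance $788.96
Installment 5: opening $788.96; interest $13.52 → $802.48; payment $711.85; balance $90.63
Installment 6: opening $90.63; interest $13.52 → $104.15; payment $104.15; balance $0.00
Total paid: $2,810.30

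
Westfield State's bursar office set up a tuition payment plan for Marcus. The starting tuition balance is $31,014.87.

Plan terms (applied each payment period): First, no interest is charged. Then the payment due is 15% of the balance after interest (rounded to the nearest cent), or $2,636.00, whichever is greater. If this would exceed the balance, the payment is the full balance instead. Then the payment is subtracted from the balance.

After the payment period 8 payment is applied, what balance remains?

Payment period 1: opening $31,014.87; payment $4,652.23; balance $26,362.64
Payment period 2: opening $26,362.64; payment $3,954.40; balance $22,408.24
Payment period 3: opening $22,408.24; payment $3,361.24; balance $19,047.00
Payment period 4: opening $19,047.00; payment $2,857.05; balance $16,189.95
Payment period 5: opening $16,189.95; payment $2,636.00; balance $13,553.95
Payment period 6: opening $13,553.95; payment $2,636.00; balance $10,917.95
Payment period 7: opening $10,917.95; payment $2,636.00; balance $8,281.95
Payment period 8: opening $8,281.95; payment $2,636.00; balance $5,645.95

$5,645.95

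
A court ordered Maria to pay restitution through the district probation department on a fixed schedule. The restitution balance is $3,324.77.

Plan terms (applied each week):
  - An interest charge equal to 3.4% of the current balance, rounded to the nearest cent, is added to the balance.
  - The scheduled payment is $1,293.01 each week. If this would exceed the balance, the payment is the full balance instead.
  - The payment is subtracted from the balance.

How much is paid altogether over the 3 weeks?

Week 1: opening $3,324.77; interest $113.04 → $3,437.81; payment $1,293.01; balance $2,144.80
Week 2: opening $2,144.80; interest $72.92 → $2,217.72; payment $1,293.01; balance $924.71
Week 3: opening $924.71; interest $31.44 → $956.15; payment $956.15; balance $0.00
Total paid: $3,542.17

$3,542.17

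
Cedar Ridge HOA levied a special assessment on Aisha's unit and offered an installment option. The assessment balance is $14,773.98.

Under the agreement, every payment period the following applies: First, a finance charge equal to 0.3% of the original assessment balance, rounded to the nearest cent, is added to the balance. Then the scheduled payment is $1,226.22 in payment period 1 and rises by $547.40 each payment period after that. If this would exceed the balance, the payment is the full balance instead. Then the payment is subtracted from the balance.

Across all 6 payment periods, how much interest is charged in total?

$265.92

Payment period 1: opening $14,773.98; interest $44.32 → $14,818.30; payment $1,226.22; balance $13,592.08
Payment period 2: opening $13,592.08; interest $44.32 → $13,636.40; payment $1,773.62; balance $11,862.78
Payment period 3: opening $11,862.78; interest $44.32 → $11,907.10; payment $2,321.02; balance $9,586.08
Payment period 4: opening $9,586.08; interest $44.32 → $9,630.40; payment $2,868.42; balance $6,761.98
Payment period 5: opening $6,761.98; interest $44.32 → $6,806.30; payment $3,415.82; balance $3,390.48
Payment period 6: opening $3,390.48; interest $44.32 → $3,434.80; payment $3,434.80; balance $0.00
Total interest: $44.32 + $44.32 + $44.32 + $44.32 + $44.32 + $44.32 = $265.92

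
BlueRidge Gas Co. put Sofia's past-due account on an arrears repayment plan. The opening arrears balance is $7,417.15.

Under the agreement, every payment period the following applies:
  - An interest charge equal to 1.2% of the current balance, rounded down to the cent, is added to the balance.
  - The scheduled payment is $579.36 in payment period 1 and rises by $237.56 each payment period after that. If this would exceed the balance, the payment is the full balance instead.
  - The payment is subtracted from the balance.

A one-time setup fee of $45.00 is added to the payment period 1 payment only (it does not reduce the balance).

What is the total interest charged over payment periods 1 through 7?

# | Opening | Interest | Payment | Fee | End bal
1 | $7,417.15 | $89.00 | $579.36 | $45.00 | $6,926.79
2 | $6,926.79 | $83.12 | $816.92 | — | $6,192.99
3 | $6,192.99 | $74.31 | $1,054.48 | — | $5,212.82
4 | $5,212.82 | $62.55 | $1,292.04 | — | $3,983.33
5 | $3,983.33 | $47.79 | $1,529.60 | — | $2,501.52
6 | $2,501.52 | $30.01 | $1,767.16 | — | $764.37
7 | $764.37 | $9.17 | $773.54 | — | $0.00
Total interest: $89.00 + $83.12 + $74.31 + $62.55 + $47.79 + $30.01 + $9.17 = $395.95

$395.95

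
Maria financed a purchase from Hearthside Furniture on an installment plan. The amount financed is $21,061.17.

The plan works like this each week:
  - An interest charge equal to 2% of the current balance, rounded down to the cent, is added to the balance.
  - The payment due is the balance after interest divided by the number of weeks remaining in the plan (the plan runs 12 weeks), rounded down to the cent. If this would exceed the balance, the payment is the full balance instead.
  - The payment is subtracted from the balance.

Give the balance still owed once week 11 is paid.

$2,182.25

Week 1: $21,061.17 +$421.22 interest = $21,482.39; pay $1,790.19 → $19,692.20
Week 2: $19,692.20 +$393.84 interest = $20,086.04; pay $1,826.00 → $18,260.04
Week 3: $18,260.04 +$365.20 interest = $18,625.24; pay $1,862.52 → $16,762.72
Week 4: $16,762.72 +$335.25 interest = $17,097.97; pay $1,899.77 → $15,198.20
Week 5: $15,198.20 +$303.96 interest = $15,502.16; pay $1,937.77 → $13,564.39
Week 6: $13,564.39 +$271.28 interest = $13,835.67; pay $1,976.52 → $11,859.15
Week 7: $11,859.15 +$237.18 interest = $12,096.33; pay $2,016.05 → $10,080.28
Week 8: $10,080.28 +$201.60 interest = $10,281.88; pay $2,056.37 → $8,225.51
Week 9: $8,225.51 +$164.51 interest = $8,390.02; pay $2,097.50 → $6,292.52
Week 10: $6,292.52 +$125.85 interest = $6,418.37; pay $2,139.45 → $4,278.92
Week 11: $4,278.92 +$85.57 interest = $4,364.49; pay $2,182.24 → $2,182.25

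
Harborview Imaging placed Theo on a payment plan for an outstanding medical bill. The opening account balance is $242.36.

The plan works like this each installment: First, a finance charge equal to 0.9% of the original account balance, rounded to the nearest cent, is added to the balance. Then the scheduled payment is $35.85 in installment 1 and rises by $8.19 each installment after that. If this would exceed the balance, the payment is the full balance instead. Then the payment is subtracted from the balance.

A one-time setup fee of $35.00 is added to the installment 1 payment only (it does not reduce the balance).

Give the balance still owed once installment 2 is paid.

Installment 1: opening $242.36; interest $2.18 → $244.54; payment $35.85 (+ $35.00 fee); balance $208.69
Installment 2: opening $208.69; interest $2.18 → $210.87; payment $44.04; balance $166.83

$166.83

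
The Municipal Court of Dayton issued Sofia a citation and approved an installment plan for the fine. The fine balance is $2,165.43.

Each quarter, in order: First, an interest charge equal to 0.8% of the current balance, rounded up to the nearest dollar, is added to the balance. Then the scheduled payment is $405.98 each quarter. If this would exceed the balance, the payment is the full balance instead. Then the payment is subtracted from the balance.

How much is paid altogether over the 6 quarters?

$2,225.43

Quarter 1: $2,165.43 +$18.00 interest = $2,183.43; pay $405.98 → $1,777.45
Quarter 2: $1,777.45 +$15.00 interest = $1,792.45; pay $405.98 → $1,386.47
Quarter 3: $1,386.47 +$12.00 interest = $1,398.47; pay $405.98 → $992.49
Quarter 4: $992.49 +$8.00 interest = $1,000.49; pay $405.98 → $594.51
Quarter 5: $594.51 +$5.00 interest = $599.51; pay $405.98 → $193.53
Quarter 6: $193.53 +$2.00 interest = $195.53; pay $195.53 → $0.00
Total paid: $2,225.43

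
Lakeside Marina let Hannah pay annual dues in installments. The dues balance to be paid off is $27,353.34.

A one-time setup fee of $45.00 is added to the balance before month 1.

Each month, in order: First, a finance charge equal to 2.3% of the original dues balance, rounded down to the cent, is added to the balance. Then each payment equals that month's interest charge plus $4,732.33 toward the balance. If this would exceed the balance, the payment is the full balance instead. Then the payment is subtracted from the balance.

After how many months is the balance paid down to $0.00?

6

Month 1: $27,398.34 +$629.12 interest = $28,027.46; pay $5,361.45 → $22,666.01
Month 2: $22,666.01 +$629.12 interest = $23,295.13; pay $5,361.45 → $17,933.68
Month 3: $17,933.68 +$629.12 interest = $18,562.80; pay $5,361.45 → $13,201.35
Month 4: $13,201.35 +$629.12 interest = $13,830.47; pay $5,361.45 → $8,469.02
Month 5: $8,469.02 +$629.12 interest = $9,098.14; pay $5,361.45 → $3,736.69
Month 6: $3,736.69 +$629.12 interest = $4,365.81; pay $4,365.81 → $0.00
Balance reaches $0.00 in month 6.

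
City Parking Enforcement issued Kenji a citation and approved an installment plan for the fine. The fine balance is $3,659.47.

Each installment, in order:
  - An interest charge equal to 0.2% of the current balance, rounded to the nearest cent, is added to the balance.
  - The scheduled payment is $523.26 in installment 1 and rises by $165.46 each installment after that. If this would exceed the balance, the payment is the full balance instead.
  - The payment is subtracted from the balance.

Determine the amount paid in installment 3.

$854.18

Installment 1: $3,659.47 +$7.32 interest = $3,666.79; pay $523.26 → $3,143.53
Installment 2: $3,143.53 +$6.29 interest = $3,149.82; pay $688.72 → $2,461.10
Installment 3: $2,461.10 +$4.92 interest = $2,466.02; pay $854.18 → $1,611.84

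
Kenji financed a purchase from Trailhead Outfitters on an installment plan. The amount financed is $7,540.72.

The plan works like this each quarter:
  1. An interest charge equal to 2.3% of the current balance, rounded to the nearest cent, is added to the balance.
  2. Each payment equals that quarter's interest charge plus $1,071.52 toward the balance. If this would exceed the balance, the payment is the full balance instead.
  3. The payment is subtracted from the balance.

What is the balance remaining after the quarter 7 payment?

$40.08

Quarter 1: opening $7,540.72; interest $173.44 → $7,714.16; payment $1,244.96; balance $6,469.20
Quarter 2: opening $6,469.20; interest $148.79 → $6,617.99; payment $1,220.31; balance $5,397.68
Quarter 3: opening $5,397.68; interest $124.15 → $5,521.83; payment $1,195.67; balance $4,326.16
Quarter 4: opening $4,326.16; interest $99.50 → $4,425.66; payment $1,171.02; balance $3,254.64
Quarter 5: opening $3,254.64; interest $74.86 → $3,329.50; payment $1,146.38; balance $2,183.12
Quarter 6: opening $2,183.12; interest $50.21 → $2,233.33; payment $1,121.73; balance $1,111.60
Quarter 7: opening $1,111.60; interest $25.57 → $1,137.17; payment $1,097.09; balance $40.08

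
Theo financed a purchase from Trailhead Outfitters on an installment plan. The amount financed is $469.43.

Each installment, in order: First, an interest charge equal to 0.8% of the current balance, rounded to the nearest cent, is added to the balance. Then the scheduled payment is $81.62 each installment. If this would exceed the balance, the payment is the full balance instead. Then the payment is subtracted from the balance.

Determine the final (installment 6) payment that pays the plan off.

$74.41

Installment 1: opening $469.43; interest $3.76 → $473.19; payment $81.62; balance $391.57
Installment 2: opening $391.57; interest $3.13 → $394.70; payment $81.62; balance $313.08
Installment 3: opening $313.08; interest $2.50 → $315.58; payment $81.62; balance $233.96
Installment 4: opening $233.96; interest $1.87 → $235.83; payment $81.62; balance $154.21
Installment 5: opening $154.21; interest $1.23 → $155.44; payment $81.62; balance $73.82
Installment 6: opening $73.82; interest $0.59 → $74.41; payment $74.41; balance $0.00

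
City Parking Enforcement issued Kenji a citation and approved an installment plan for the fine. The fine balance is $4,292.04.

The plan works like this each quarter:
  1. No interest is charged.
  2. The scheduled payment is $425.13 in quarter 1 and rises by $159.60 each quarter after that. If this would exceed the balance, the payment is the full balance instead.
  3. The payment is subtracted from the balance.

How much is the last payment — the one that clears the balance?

Quarter 1: opening $4,292.04; payment $425.13; balance $3,866.91
Quarter 2: opening $3,866.91; payment $584.73; balance $3,282.18
Quarter 3: opening $3,282.18; payment $744.33; balance $2,537.85
Quarter 4: opening $2,537.85; payment $903.93; balance $1,633.92
Quarter 5: opening $1,633.92; payment $1,063.53; balance $570.39
Quarter 6: opening $570.39; payment $570.39; balance $0.00

$570.39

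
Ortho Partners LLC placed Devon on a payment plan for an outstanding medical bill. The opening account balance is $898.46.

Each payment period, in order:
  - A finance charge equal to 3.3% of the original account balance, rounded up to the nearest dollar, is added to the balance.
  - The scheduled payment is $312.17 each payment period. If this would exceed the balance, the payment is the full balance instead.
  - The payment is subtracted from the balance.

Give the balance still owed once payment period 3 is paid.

$51.95

Payment period 1: opening $898.46; interest $30.00 → $928.46; payment $312.17; balance $616.29
Payment period 2: opening $616.29; interest $30.00 → $646.29; payment $312.17; balance $334.12
Payment period 3: opening $334.12; interest $30.00 → $364.12; payment $312.17; balance $51.95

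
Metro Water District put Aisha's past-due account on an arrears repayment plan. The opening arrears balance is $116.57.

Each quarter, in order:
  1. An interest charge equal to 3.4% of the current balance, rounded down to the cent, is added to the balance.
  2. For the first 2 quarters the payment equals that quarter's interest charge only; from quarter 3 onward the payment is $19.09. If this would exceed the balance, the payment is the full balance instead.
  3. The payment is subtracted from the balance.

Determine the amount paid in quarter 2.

$3.96

Quarter 1: $116.57 +$3.96 interest = $120.53; pay $3.96 → $116.57
Quarter 2: $116.57 +$3.96 interest = $120.53; pay $3.96 → $116.57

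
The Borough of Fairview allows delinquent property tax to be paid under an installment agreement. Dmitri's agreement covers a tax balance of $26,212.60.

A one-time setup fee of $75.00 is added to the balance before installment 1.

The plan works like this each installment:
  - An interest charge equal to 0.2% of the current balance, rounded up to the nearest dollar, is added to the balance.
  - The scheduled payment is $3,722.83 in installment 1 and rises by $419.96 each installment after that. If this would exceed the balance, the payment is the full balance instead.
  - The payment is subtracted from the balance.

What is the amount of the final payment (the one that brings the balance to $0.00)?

$3,665.85

Installment 1: opening $26,287.60; interest $53.00 → $26,340.60; payment $3,722.83; balance $22,617.77
Installment 2: opening $22,617.77; interest $46.00 → $22,663.77; payment $4,142.79; balance $18,520.98
Installment 3: opening $18,520.98; interest $38.00 → $18,558.98; payment $4,562.75; balance $13,996.23
Installment 4: opening $13,996.23; interest $28.00 → $14,024.23; payment $4,982.71; balance $9,041.52
Installment 5: opening $9,041.52; interest $19.00 → $9,060.52; payment $5,402.67; balance $3,657.85
Installment 6: opening $3,657.85; interest $8.00 → $3,665.85; payment $3,665.85; balance $0.00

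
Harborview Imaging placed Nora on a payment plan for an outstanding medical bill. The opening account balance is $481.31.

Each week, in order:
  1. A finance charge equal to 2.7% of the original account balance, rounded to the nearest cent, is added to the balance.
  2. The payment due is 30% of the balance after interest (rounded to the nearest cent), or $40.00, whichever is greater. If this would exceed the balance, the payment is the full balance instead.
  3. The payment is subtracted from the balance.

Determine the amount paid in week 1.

# | Opening | Interest | Payment | End bal
1 | $481.31 | $13.00 | $148.29 | $346.02

$148.29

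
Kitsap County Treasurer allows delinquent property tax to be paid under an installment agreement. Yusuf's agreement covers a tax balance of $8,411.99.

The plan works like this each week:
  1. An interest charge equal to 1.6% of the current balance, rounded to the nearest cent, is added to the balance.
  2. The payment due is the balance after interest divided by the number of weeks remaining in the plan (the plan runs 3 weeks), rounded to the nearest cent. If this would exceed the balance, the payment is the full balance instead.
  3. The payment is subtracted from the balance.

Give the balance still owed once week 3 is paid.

$0.00

# | Opening | Interest | Payment | End bal
1 | $8,411.99 | $134.59 | $2,848.86 | $5,697.72
2 | $5,697.72 | $91.16 | $2,894.44 | $2,894.44
3 | $2,894.44 | $46.31 | $2,940.75 | $0.00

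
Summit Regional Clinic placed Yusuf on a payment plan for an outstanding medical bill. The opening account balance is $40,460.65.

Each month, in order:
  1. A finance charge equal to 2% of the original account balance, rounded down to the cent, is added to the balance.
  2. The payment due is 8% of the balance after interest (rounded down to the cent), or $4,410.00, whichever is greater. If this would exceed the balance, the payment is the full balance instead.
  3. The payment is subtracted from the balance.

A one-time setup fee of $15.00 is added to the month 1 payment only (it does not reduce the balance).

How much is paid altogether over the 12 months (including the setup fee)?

Month 1: $40,460.65 +$809.21 interest = $41,269.86; pay $4,410.00 (+ $15.00 fee) → $36,859.86
Month 2: $36,859.86 +$809.21 interest = $37,669.07; pay $4,410.00 → $33,259.07
Month 3: $33,259.07 +$809.21 interest = $34,068.28; pay $4,410.00 → $29,658.28
Month 4: $29,658.28 +$809.21 interest = $30,467.49; pay $4,410.00 → $26,057.49
Month 5: $26,057.49 +$809.21 interest = $26,866.70; pay $4,410.00 → $22,456.70
Month 6: $22,456.70 +$809.21 interest = $23,265.91; pay $4,410.00 → $18,855.91
Month 7: $18,855.91 +$809.21 interest = $19,665.12; pay $4,410.00 → $15,255.12
Month 8: $15,255.12 +$809.21 interest = $16,064.33; pay $4,410.00 → $11,654.33
Month 9: $11,654.33 +$809.21 interest = $12,463.54; pay $4,410.00 → $8,053.54
Month 10: $8,053.54 +$809.21 interest = $8,862.75; pay $4,410.00 → $4,452.75
Month 11: $4,452.75 +$809.21 interest = $5,261.96; pay $4,410.00 → $851.96
Month 12: $851.96 +$809.21 interest = $1,661.17; pay $1,661.17 → $0.00
Total paid: $50,186.17

$50,186.17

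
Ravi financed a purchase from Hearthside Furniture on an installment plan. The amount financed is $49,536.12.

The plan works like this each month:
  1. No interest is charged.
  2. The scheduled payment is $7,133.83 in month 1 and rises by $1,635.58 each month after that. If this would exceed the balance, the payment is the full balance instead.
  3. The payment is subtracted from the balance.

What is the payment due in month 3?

$10,404.99

Month 1: opening $49,536.12; payment $7,133.83; balance $42,402.29
Month 2: opening $42,402.29; payment $8,769.41; balance $33,632.88
Month 3: opening $33,632.88; payment $10,404.99; balance $23,227.89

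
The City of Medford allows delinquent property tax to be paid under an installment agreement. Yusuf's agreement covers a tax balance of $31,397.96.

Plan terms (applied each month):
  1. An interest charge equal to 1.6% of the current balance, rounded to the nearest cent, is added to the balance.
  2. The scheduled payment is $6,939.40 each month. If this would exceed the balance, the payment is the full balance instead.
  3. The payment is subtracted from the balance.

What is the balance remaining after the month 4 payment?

# | Opening | Interest | Payment | End bal
1 | $31,397.96 | $502.37 | $6,939.40 | $24,960.93
2 | $24,960.93 | $399.37 | $6,939.40 | $18,420.90
3 | $18,420.90 | $294.73 | $6,939.40 | $11,776.23
4 | $11,776.23 | $188.42 | $6,939.40 | $5,025.25

$5,025.25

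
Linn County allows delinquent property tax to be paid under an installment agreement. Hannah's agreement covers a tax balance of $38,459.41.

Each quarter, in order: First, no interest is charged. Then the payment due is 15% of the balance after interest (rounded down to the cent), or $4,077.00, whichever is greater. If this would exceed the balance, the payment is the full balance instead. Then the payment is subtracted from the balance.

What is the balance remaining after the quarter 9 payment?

# | Opening | Payment | End bal
1 | $38,459.41 | $5,768.91 | $32,690.50
2 | $32,690.50 | $4,903.57 | $27,786.93
3 | $27,786.93 | $4,168.03 | $23,618.90
4 | $23,618.90 | $4,077.00 | $19,541.90
5 | $19,541.90 | $4,077.00 | $15,464.90
6 | $15,464.90 | $4,077.00 | $11,387.90
7 | $11,387.90 | $4,077.00 | $7,310.90
8 | $7,310.90 | $4,077.00 | $3,233.90
9 | $3,233.90 | $3,233.90 | $0.00

$0.00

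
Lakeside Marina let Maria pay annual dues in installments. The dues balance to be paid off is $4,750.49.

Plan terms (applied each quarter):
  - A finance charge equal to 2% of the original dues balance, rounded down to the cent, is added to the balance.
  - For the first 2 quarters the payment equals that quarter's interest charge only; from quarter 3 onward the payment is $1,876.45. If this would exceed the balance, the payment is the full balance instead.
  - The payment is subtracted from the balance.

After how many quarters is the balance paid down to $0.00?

5

# | Opening | Interest | Payment | End bal
1 | $4,750.49 | $95.00 | $95.00 | $4,750.49
2 | $4,750.49 | $95.00 | $95.00 | $4,750.49
3 | $4,750.49 | $95.00 | $1,876.45 | $2,969.04
4 | $2,969.04 | $95.00 | $1,876.45 | $1,187.59
5 | $1,187.59 | $95.00 | $1,282.59 | $0.00
Balance reaches $0.00 in quarter 5.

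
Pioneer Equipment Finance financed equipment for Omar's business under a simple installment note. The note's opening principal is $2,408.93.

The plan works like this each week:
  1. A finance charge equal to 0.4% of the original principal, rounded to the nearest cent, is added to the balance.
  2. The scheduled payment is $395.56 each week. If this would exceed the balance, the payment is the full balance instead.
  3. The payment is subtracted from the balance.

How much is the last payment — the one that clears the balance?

Week 1: $2,408.93 +$9.64 interest = $2,418.57; pay $395.56 → $2,023.01
Week 2: $2,023.01 +$9.64 interest = $2,032.65; pay $395.56 → $1,637.09
Week 3: $1,637.09 +$9.64 interest = $1,646.73; pay $395.56 → $1,251.17
Week 4: $1,251.17 +$9.64 interest = $1,260.81; pay $395.56 → $865.25
Week 5: $865.25 +$9.64 interest = $874.89; pay $395.56 → $479.33
Week 6: $479.33 +$9.64 interest = $488.97; pay $395.56 → $93.41
Week 7: $93.41 +$9.64 interest = $103.05; pay $103.05 → $0.00

$103.05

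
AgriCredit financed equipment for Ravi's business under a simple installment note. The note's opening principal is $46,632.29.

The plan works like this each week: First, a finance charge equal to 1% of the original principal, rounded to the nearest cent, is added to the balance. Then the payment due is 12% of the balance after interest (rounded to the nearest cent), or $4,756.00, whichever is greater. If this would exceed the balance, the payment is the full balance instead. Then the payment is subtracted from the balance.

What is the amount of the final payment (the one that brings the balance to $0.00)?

Week 1: opening $46,632.29; interest $466.32 → $47,098.61; payment $5,651.83; balance $41,446.78
Week 2: opening $41,446.78; interest $466.32 → $41,913.10; payment $5,029.57; balance $36,883.53
Week 3: opening $36,883.53; interest $466.32 → $37,349.85; payment $4,756.00; balance $32,593.85
Week 4: opening $32,593.85; interest $466.32 → $33,060.17; payment $4,756.00; balance $28,304.17
Week 5: opening $28,304.17; interest $466.32 → $28,770.49; payment $4,756.00; balance $24,014.49
Week 6: opening $24,014.49; interest $466.32 → $24,480.81; payment $4,756.00; balance $19,724.81
Week 7: opening $19,724.81; interest $466.32 → $20,191.13; payment $4,756.00; balance $15,435.13
Week 8: opening $15,435.13; interest $466.32 → $15,901.45; payment $4,756.00; balance $11,145.45
Week 9: opening $11,145.45; interest $466.32 → $11,611.77; payment $4,756.00; balance $6,855.77
Week 10: opening $6,855.77; interest $466.32 → $7,322.09; payment $4,756.00; balance $2,566.09
Week 11: opening $2,566.09; interest $466.32 → $3,032.41; payment $3,032.41; balance $0.00

$3,032.41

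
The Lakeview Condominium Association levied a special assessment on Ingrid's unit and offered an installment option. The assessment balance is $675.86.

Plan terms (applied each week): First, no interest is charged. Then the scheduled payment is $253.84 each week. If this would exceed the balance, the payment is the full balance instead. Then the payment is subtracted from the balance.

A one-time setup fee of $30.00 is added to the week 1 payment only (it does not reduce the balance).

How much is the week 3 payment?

Week 1: opening $675.86; payment $253.84 (+ $30.00 fee); balance $422.02
Week 2: opening $422.02; payment $253.84; balance $168.18
Week 3: opening $168.18; payment $168.18; balance $0.00

$168.18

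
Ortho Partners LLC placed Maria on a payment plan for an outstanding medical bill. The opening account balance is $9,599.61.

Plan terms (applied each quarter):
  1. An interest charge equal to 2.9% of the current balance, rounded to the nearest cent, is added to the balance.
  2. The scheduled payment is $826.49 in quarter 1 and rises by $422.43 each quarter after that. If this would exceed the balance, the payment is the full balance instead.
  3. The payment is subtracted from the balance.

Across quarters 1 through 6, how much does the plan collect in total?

# | Opening | Interest | Payment | End bal
1 | $9,599.61 | $278.39 | $826.49 | $9,051.51
2 | $9,051.51 | $262.49 | $1,248.92 | $8,065.08
3 | $8,065.08 | $233.89 | $1,671.35 | $6,627.62
4 | $6,627.62 | $192.20 | $2,093.78 | $4,726.04
5 | $4,726.04 | $137.06 | $2,516.21 | $2,346.89
6 | $2,346.89 | $68.06 | $2,414.95 | $0.00
Total paid: $10,771.70

$10,771.70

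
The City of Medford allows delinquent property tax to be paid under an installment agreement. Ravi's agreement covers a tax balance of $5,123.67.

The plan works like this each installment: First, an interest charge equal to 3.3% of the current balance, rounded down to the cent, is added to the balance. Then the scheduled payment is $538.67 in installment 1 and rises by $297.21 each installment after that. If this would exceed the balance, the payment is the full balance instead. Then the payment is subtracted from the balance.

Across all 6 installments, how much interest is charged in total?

# | Opening | Interest | Payment | End bal
1 | $5,123.67 | $169.08 | $538.67 | $4,754.08
2 | $4,754.08 | $156.88 | $835.88 | $4,075.08
3 | $4,075.08 | $134.47 | $1,133.09 | $3,076.46
4 | $3,076.46 | $101.52 | $1,430.30 | $1,747.68
5 | $1,747.68 | $57.67 | $1,727.51 | $77.84
6 | $77.84 | $2.56 | $80.40 | $0.00
Total interest: $169.08 + $156.88 + $134.47 + $101.52 + $57.67 + $2.56 = $622.18

$622.18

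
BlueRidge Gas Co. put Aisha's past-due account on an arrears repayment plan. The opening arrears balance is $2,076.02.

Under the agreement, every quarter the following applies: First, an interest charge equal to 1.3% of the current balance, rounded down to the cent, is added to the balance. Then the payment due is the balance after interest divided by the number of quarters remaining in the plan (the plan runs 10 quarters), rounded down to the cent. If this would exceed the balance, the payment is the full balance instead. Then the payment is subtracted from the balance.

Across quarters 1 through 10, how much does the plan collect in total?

$2,230.35

Quarter 1: $2,076.02 +$26.98 interest = $2,103.00; pay $210.30 → $1,892.70
Quarter 2: $1,892.70 +$24.60 interest = $1,917.30; pay $213.03 → $1,704.27
Quarter 3: $1,704.27 +$22.15 interest = $1,726.42; pay $215.80 → $1,510.62
Quarter 4: $1,510.62 +$19.63 interest = $1,530.25; pay $218.60 → $1,311.65
Quarter 5: $1,311.65 +$17.05 interest = $1,328.70; pay $221.45 → $1,107.25
Quarter 6: $1,107.25 +$14.39 interest = $1,121.64; pay $224.32 → $897.32
Quarter 7: $897.32 +$11.66 interest = $908.98; pay $227.24 → $681.74
Quarter 8: $681.74 +$8.86 interest = $690.60; pay $230.20 → $460.40
Quarter 9: $460.40 +$5.98 interest = $466.38; pay $233.19 → $233.19
Quarter 10: $233.19 +$3.03 interest = $236.22; pay $236.22 → $0.00
Total paid: $2,230.35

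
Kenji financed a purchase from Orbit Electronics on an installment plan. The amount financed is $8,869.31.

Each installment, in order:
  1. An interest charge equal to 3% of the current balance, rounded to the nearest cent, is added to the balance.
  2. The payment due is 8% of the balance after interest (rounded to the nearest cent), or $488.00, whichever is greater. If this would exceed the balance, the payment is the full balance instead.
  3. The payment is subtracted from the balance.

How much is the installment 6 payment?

$558.40

Installment 1: $8,869.31 +$266.08 interest = $9,135.39; pay $730.83 → $8,404.56
Installment 2: $8,404.56 +$252.14 interest = $8,656.70; pay $692.54 → $7,964.16
Installment 3: $7,964.16 +$238.92 interest = $8,203.08; pay $656.25 → $7,546.83
Installment 4: $7,546.83 +$226.40 interest = $7,773.23; pay $621.86 → $7,151.37
Installment 5: $7,151.37 +$214.54 interest = $7,365.91; pay $589.27 → $6,776.64
Installment 6: $6,776.64 +$203.30 interest = $6,979.94; pay $558.40 → $6,421.54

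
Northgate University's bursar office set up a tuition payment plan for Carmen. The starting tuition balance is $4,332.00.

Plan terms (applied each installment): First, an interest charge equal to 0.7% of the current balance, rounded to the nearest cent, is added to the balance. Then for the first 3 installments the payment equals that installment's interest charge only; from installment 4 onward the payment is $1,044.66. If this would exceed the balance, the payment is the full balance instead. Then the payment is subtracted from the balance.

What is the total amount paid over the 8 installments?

# | Opening | Interest | Payment | End bal
1 | $4,332.00 | $30.32 | $30.32 | $4,332.00
2 | $4,332.00 | $30.32 | $30.32 | $4,332.00
3 | $4,332.00 | $30.32 | $30.32 | $4,332.00
4 | $4,332.00 | $30.32 | $1,044.66 | $3,317.66
5 | $3,317.66 | $23.22 | $1,044.66 | $2,296.22
6 | $2,296.22 | $16.07 | $1,044.66 | $1,267.63
7 | $1,267.63 | $8.87 | $1,044.66 | $231.84
8 | $231.84 | $1.62 | $233.46 | $0.00
Total paid: $4,503.06

$4,503.06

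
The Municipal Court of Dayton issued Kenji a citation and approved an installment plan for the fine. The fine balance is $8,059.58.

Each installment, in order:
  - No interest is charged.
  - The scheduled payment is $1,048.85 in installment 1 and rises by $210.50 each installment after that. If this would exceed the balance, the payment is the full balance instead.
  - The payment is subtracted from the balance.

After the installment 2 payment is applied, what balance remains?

$5,751.38

Installment 1: opening $8,059.58; payment $1,048.85; balance $7,010.73
Installment 2: opening $7,010.73; payment $1,259.35; balance $5,751.38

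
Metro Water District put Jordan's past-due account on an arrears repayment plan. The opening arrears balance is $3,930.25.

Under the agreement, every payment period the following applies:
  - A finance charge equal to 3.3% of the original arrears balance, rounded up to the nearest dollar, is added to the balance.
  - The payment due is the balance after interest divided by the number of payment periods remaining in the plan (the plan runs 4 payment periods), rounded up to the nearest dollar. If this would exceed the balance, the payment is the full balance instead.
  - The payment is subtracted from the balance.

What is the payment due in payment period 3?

Payment period 1: opening $3,930.25; interest $130.00 → $4,060.25; payment $1,016.00; balance $3,044.25
Payment period 2: opening $3,044.25; interest $130.00 → $3,174.25; payment $1,059.00; balance $2,115.25
Payment period 3: opening $2,115.25; interest $130.00 → $2,245.25; payment $1,123.00; balance $1,122.25

$1,123.00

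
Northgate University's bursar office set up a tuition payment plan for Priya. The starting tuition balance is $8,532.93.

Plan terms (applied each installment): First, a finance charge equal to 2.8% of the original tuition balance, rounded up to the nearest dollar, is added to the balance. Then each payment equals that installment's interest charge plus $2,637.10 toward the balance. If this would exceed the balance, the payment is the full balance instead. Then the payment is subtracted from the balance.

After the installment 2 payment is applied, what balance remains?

$3,258.73

# | Opening | Interest | Payment | End bal
1 | $8,532.93 | $239.00 | $2,876.10 | $5,895.83
2 | $5,895.83 | $239.00 | $2,876.10 | $3,258.73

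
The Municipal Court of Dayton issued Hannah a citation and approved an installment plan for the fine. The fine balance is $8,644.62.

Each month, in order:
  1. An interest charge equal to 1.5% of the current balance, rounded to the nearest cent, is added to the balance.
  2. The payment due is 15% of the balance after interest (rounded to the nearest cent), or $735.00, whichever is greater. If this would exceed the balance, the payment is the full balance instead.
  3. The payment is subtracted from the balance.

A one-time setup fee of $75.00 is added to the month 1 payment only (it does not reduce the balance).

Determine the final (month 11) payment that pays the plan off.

# | Opening | Interest | Payment | Fee | End bal
1 | $8,644.62 | $129.67 | $1,316.14 | $75.00 | $7,458.15
2 | $7,458.15 | $111.87 | $1,135.50 | — | $6,434.52
3 | $6,434.52 | $96.52 | $979.66 | — | $5,551.38
4 | $5,551.38 | $83.27 | $845.20 | — | $4,789.45
5 | $4,789.45 | $71.84 | $735.00 | — | $4,126.29
6 | $4,126.29 | $61.89 | $735.00 | — | $3,453.18
7 | $3,453.18 | $51.80 | $735.00 | — | $2,769.98
8 | $2,769.98 | $41.55 | $735.00 | — | $2,076.53
9 | $2,076.53 | $31.15 | $735.00 | — | $1,372.68
10 | $1,372.68 | $20.59 | $735.00 | — | $658.27
11 | $658.27 | $9.87 | $668.14 | — | $0.00

$668.14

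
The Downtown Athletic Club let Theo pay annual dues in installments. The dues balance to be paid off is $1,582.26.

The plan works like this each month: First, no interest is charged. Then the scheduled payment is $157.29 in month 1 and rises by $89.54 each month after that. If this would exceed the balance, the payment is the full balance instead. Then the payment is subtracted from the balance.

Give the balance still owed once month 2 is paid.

$1,178.14

# | Opening | Payment | End bal
1 | $1,582.26 | $157.29 | $1,424.97
2 | $1,424.97 | $246.83 | $1,178.14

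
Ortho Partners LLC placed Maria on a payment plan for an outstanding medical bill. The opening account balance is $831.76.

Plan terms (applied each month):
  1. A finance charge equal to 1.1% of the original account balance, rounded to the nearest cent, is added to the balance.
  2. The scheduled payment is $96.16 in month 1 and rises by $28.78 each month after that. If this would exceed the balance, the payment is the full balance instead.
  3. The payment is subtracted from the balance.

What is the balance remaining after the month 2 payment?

Month 1: $831.76 +$9.15 interest = $840.91; pay $96.16 → $744.75
Month 2: $744.75 +$9.15 interest = $753.90; pay $124.94 → $628.96

$628.96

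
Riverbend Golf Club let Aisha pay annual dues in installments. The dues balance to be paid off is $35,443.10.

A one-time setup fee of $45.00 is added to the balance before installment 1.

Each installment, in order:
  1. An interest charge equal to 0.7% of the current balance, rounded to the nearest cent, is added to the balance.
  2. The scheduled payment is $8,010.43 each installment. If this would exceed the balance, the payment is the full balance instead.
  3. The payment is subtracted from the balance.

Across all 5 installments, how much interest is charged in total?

$694.93

Installment 1: $35,488.10 +$248.42 interest = $35,736.52; pay $8,010.43 → $27,726.09
Installment 2: $27,726.09 +$194.08 interest = $27,920.17; pay $8,010.43 → $19,909.74
Installment 3: $19,909.74 +$139.37 interest = $20,049.11; pay $8,010.43 → $12,038.68
Installment 4: $12,038.68 +$84.27 interest = $12,122.95; pay $8,010.43 → $4,112.52
Installment 5: $4,112.52 +$28.79 interest = $4,141.31; pay $4,141.31 → $0.00
Total interest: $248.42 + $194.08 + $139.37 + $84.27 + $28.79 = $694.93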